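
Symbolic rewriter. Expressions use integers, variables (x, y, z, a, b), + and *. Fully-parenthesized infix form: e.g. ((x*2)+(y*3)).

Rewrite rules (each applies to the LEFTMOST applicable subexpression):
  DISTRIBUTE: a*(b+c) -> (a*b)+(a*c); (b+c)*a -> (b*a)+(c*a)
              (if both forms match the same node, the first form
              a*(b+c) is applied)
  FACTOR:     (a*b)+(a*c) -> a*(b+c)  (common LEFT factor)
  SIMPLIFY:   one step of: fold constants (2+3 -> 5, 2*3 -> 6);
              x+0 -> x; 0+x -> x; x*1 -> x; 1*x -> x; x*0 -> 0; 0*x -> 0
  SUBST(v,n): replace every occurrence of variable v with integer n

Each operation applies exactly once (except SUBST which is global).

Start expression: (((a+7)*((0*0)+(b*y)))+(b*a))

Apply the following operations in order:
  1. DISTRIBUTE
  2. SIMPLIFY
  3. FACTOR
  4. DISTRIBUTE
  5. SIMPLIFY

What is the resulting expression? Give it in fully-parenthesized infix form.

Answer: ((0+((a+7)*(b*y)))+(b*a))

Derivation:
Start: (((a+7)*((0*0)+(b*y)))+(b*a))
Apply DISTRIBUTE at L (target: ((a+7)*((0*0)+(b*y)))): (((a+7)*((0*0)+(b*y)))+(b*a)) -> ((((a+7)*(0*0))+((a+7)*(b*y)))+(b*a))
Apply SIMPLIFY at LLR (target: (0*0)): ((((a+7)*(0*0))+((a+7)*(b*y)))+(b*a)) -> ((((a+7)*0)+((a+7)*(b*y)))+(b*a))
Apply FACTOR at L (target: (((a+7)*0)+((a+7)*(b*y)))): ((((a+7)*0)+((a+7)*(b*y)))+(b*a)) -> (((a+7)*(0+(b*y)))+(b*a))
Apply DISTRIBUTE at L (target: ((a+7)*(0+(b*y)))): (((a+7)*(0+(b*y)))+(b*a)) -> ((((a+7)*0)+((a+7)*(b*y)))+(b*a))
Apply SIMPLIFY at LL (target: ((a+7)*0)): ((((a+7)*0)+((a+7)*(b*y)))+(b*a)) -> ((0+((a+7)*(b*y)))+(b*a))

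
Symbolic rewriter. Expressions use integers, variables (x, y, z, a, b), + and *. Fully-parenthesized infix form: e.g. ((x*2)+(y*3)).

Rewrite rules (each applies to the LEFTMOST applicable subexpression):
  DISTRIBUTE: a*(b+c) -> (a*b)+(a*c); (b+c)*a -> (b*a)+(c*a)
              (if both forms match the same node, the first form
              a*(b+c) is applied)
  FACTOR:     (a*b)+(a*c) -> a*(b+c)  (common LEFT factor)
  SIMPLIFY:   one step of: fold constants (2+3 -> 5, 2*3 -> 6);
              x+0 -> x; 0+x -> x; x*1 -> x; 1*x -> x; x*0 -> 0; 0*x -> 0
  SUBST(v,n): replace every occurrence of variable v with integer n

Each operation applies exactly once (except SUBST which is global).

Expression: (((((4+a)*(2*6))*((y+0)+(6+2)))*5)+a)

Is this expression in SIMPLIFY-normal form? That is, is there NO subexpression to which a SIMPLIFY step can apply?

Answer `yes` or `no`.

Answer: no

Derivation:
Expression: (((((4+a)*(2*6))*((y+0)+(6+2)))*5)+a)
Scanning for simplifiable subexpressions (pre-order)...
  at root: (((((4+a)*(2*6))*((y+0)+(6+2)))*5)+a) (not simplifiable)
  at L: ((((4+a)*(2*6))*((y+0)+(6+2)))*5) (not simplifiable)
  at LL: (((4+a)*(2*6))*((y+0)+(6+2))) (not simplifiable)
  at LLL: ((4+a)*(2*6)) (not simplifiable)
  at LLLL: (4+a) (not simplifiable)
  at LLLR: (2*6) (SIMPLIFIABLE)
  at LLR: ((y+0)+(6+2)) (not simplifiable)
  at LLRL: (y+0) (SIMPLIFIABLE)
  at LLRR: (6+2) (SIMPLIFIABLE)
Found simplifiable subexpr at path LLLR: (2*6)
One SIMPLIFY step would give: (((((4+a)*12)*((y+0)+(6+2)))*5)+a)
-> NOT in normal form.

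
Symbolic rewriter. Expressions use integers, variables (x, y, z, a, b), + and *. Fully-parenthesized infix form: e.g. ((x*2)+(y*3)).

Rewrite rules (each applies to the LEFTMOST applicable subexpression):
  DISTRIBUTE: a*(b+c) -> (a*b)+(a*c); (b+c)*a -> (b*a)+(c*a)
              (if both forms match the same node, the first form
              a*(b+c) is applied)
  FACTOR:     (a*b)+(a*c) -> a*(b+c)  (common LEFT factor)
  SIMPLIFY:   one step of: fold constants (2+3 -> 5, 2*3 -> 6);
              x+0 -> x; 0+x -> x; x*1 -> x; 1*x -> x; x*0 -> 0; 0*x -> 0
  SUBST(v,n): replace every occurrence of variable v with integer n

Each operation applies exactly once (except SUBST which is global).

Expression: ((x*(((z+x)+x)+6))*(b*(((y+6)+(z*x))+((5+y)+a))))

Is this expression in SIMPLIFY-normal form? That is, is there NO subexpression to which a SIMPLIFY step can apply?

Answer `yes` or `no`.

Expression: ((x*(((z+x)+x)+6))*(b*(((y+6)+(z*x))+((5+y)+a))))
Scanning for simplifiable subexpressions (pre-order)...
  at root: ((x*(((z+x)+x)+6))*(b*(((y+6)+(z*x))+((5+y)+a)))) (not simplifiable)
  at L: (x*(((z+x)+x)+6)) (not simplifiable)
  at LR: (((z+x)+x)+6) (not simplifiable)
  at LRL: ((z+x)+x) (not simplifiable)
  at LRLL: (z+x) (not simplifiable)
  at R: (b*(((y+6)+(z*x))+((5+y)+a))) (not simplifiable)
  at RR: (((y+6)+(z*x))+((5+y)+a)) (not simplifiable)
  at RRL: ((y+6)+(z*x)) (not simplifiable)
  at RRLL: (y+6) (not simplifiable)
  at RRLR: (z*x) (not simplifiable)
  at RRR: ((5+y)+a) (not simplifiable)
  at RRRL: (5+y) (not simplifiable)
Result: no simplifiable subexpression found -> normal form.

Answer: yes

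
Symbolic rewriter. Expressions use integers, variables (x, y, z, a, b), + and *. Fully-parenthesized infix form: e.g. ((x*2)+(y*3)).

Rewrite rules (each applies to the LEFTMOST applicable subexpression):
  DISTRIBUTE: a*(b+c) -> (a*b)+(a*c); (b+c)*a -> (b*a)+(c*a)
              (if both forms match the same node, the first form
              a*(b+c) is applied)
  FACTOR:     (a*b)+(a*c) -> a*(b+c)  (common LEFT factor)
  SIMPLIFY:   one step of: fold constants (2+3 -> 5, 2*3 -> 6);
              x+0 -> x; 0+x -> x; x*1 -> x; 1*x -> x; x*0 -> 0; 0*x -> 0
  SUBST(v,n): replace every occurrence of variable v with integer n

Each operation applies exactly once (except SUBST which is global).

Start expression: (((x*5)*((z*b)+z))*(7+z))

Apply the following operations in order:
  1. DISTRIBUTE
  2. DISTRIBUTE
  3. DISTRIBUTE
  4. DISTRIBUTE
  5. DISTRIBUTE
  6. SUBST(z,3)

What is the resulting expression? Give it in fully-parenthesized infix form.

Answer: (((((x*5)*(3*b))*7)+(((x*5)*3)*7))+((((x*5)*(3*b))*3)+(((x*5)*3)*3)))

Derivation:
Start: (((x*5)*((z*b)+z))*(7+z))
Apply DISTRIBUTE at root (target: (((x*5)*((z*b)+z))*(7+z))): (((x*5)*((z*b)+z))*(7+z)) -> ((((x*5)*((z*b)+z))*7)+(((x*5)*((z*b)+z))*z))
Apply DISTRIBUTE at LL (target: ((x*5)*((z*b)+z))): ((((x*5)*((z*b)+z))*7)+(((x*5)*((z*b)+z))*z)) -> (((((x*5)*(z*b))+((x*5)*z))*7)+(((x*5)*((z*b)+z))*z))
Apply DISTRIBUTE at L (target: ((((x*5)*(z*b))+((x*5)*z))*7)): (((((x*5)*(z*b))+((x*5)*z))*7)+(((x*5)*((z*b)+z))*z)) -> (((((x*5)*(z*b))*7)+(((x*5)*z)*7))+(((x*5)*((z*b)+z))*z))
Apply DISTRIBUTE at RL (target: ((x*5)*((z*b)+z))): (((((x*5)*(z*b))*7)+(((x*5)*z)*7))+(((x*5)*((z*b)+z))*z)) -> (((((x*5)*(z*b))*7)+(((x*5)*z)*7))+((((x*5)*(z*b))+((x*5)*z))*z))
Apply DISTRIBUTE at R (target: ((((x*5)*(z*b))+((x*5)*z))*z)): (((((x*5)*(z*b))*7)+(((x*5)*z)*7))+((((x*5)*(z*b))+((x*5)*z))*z)) -> (((((x*5)*(z*b))*7)+(((x*5)*z)*7))+((((x*5)*(z*b))*z)+(((x*5)*z)*z)))
Apply SUBST(z,3): (((((x*5)*(z*b))*7)+(((x*5)*z)*7))+((((x*5)*(z*b))*z)+(((x*5)*z)*z))) -> (((((x*5)*(3*b))*7)+(((x*5)*3)*7))+((((x*5)*(3*b))*3)+(((x*5)*3)*3)))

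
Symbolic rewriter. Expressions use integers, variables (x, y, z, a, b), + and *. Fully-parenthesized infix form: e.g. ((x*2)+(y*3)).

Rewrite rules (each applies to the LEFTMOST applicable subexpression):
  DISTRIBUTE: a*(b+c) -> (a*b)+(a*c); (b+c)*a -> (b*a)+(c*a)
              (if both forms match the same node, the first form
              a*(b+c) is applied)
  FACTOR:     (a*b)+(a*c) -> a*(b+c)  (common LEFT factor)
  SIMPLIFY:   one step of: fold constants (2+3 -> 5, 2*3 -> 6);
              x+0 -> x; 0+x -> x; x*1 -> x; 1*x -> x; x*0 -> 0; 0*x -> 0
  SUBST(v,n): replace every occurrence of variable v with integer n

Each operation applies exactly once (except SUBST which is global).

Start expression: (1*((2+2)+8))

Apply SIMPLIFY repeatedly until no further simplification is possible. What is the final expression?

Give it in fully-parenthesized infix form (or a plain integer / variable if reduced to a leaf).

Answer: 12

Derivation:
Start: (1*((2+2)+8))
Step 1: at root: (1*((2+2)+8)) -> ((2+2)+8); overall: (1*((2+2)+8)) -> ((2+2)+8)
Step 2: at L: (2+2) -> 4; overall: ((2+2)+8) -> (4+8)
Step 3: at root: (4+8) -> 12; overall: (4+8) -> 12
Fixed point: 12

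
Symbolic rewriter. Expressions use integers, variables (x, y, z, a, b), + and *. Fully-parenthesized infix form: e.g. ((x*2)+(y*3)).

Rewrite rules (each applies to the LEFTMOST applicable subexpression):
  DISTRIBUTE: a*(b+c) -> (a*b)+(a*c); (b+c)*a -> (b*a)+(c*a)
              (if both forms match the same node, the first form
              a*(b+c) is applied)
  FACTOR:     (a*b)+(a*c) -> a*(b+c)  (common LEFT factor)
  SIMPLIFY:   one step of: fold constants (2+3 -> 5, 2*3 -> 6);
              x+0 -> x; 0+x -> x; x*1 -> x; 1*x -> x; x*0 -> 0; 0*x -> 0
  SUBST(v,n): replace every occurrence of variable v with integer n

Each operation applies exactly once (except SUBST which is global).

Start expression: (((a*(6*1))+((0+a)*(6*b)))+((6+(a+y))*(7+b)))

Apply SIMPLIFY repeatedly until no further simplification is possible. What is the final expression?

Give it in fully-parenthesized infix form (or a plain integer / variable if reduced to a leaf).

Start: (((a*(6*1))+((0+a)*(6*b)))+((6+(a+y))*(7+b)))
Step 1: at LLR: (6*1) -> 6; overall: (((a*(6*1))+((0+a)*(6*b)))+((6+(a+y))*(7+b))) -> (((a*6)+((0+a)*(6*b)))+((6+(a+y))*(7+b)))
Step 2: at LRL: (0+a) -> a; overall: (((a*6)+((0+a)*(6*b)))+((6+(a+y))*(7+b))) -> (((a*6)+(a*(6*b)))+((6+(a+y))*(7+b)))
Fixed point: (((a*6)+(a*(6*b)))+((6+(a+y))*(7+b)))

Answer: (((a*6)+(a*(6*b)))+((6+(a+y))*(7+b)))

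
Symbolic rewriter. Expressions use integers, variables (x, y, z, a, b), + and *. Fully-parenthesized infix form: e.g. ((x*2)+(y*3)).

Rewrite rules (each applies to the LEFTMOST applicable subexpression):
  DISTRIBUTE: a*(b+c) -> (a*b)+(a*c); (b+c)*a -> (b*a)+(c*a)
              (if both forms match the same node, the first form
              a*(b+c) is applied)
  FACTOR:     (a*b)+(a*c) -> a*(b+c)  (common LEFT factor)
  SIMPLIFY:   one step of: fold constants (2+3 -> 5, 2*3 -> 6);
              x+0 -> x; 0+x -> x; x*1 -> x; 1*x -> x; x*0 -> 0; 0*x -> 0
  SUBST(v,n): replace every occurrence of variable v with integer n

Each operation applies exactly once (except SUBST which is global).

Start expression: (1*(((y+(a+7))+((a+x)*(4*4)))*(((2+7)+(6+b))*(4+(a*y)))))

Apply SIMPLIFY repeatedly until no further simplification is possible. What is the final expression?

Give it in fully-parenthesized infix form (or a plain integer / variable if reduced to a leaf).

Start: (1*(((y+(a+7))+((a+x)*(4*4)))*(((2+7)+(6+b))*(4+(a*y)))))
Step 1: at root: (1*(((y+(a+7))+((a+x)*(4*4)))*(((2+7)+(6+b))*(4+(a*y))))) -> (((y+(a+7))+((a+x)*(4*4)))*(((2+7)+(6+b))*(4+(a*y)))); overall: (1*(((y+(a+7))+((a+x)*(4*4)))*(((2+7)+(6+b))*(4+(a*y))))) -> (((y+(a+7))+((a+x)*(4*4)))*(((2+7)+(6+b))*(4+(a*y))))
Step 2: at LRR: (4*4) -> 16; overall: (((y+(a+7))+((a+x)*(4*4)))*(((2+7)+(6+b))*(4+(a*y)))) -> (((y+(a+7))+((a+x)*16))*(((2+7)+(6+b))*(4+(a*y))))
Step 3: at RLL: (2+7) -> 9; overall: (((y+(a+7))+((a+x)*16))*(((2+7)+(6+b))*(4+(a*y)))) -> (((y+(a+7))+((a+x)*16))*((9+(6+b))*(4+(a*y))))
Fixed point: (((y+(a+7))+((a+x)*16))*((9+(6+b))*(4+(a*y))))

Answer: (((y+(a+7))+((a+x)*16))*((9+(6+b))*(4+(a*y))))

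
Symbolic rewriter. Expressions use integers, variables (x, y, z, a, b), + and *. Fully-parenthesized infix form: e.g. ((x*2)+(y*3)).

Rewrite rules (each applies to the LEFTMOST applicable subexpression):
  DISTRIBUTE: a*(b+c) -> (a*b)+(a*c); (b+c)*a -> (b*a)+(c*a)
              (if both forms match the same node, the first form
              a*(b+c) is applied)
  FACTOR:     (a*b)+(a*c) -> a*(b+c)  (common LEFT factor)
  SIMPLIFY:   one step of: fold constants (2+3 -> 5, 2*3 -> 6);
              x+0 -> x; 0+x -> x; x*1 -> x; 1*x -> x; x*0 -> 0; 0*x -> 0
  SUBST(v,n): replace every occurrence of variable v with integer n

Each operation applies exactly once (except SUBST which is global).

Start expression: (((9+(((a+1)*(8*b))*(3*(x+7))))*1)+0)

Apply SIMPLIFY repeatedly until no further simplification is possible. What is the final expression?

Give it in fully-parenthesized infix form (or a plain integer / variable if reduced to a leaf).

Answer: (9+(((a+1)*(8*b))*(3*(x+7))))

Derivation:
Start: (((9+(((a+1)*(8*b))*(3*(x+7))))*1)+0)
Step 1: at root: (((9+(((a+1)*(8*b))*(3*(x+7))))*1)+0) -> ((9+(((a+1)*(8*b))*(3*(x+7))))*1); overall: (((9+(((a+1)*(8*b))*(3*(x+7))))*1)+0) -> ((9+(((a+1)*(8*b))*(3*(x+7))))*1)
Step 2: at root: ((9+(((a+1)*(8*b))*(3*(x+7))))*1) -> (9+(((a+1)*(8*b))*(3*(x+7)))); overall: ((9+(((a+1)*(8*b))*(3*(x+7))))*1) -> (9+(((a+1)*(8*b))*(3*(x+7))))
Fixed point: (9+(((a+1)*(8*b))*(3*(x+7))))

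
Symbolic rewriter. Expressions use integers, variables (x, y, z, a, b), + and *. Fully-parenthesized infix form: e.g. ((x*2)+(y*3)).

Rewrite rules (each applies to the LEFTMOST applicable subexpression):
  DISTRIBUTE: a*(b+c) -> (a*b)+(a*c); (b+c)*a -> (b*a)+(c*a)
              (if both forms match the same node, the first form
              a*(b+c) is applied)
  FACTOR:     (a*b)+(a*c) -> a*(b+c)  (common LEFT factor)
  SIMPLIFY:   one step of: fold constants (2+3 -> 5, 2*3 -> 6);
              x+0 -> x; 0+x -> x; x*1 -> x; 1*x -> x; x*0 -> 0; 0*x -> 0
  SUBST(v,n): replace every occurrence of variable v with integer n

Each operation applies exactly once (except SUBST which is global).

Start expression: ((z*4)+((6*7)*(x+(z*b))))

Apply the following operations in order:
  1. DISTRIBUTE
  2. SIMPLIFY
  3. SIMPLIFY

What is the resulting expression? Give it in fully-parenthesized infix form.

Start: ((z*4)+((6*7)*(x+(z*b))))
Apply DISTRIBUTE at R (target: ((6*7)*(x+(z*b)))): ((z*4)+((6*7)*(x+(z*b)))) -> ((z*4)+(((6*7)*x)+((6*7)*(z*b))))
Apply SIMPLIFY at RLL (target: (6*7)): ((z*4)+(((6*7)*x)+((6*7)*(z*b)))) -> ((z*4)+((42*x)+((6*7)*(z*b))))
Apply SIMPLIFY at RRL (target: (6*7)): ((z*4)+((42*x)+((6*7)*(z*b)))) -> ((z*4)+((42*x)+(42*(z*b))))

Answer: ((z*4)+((42*x)+(42*(z*b))))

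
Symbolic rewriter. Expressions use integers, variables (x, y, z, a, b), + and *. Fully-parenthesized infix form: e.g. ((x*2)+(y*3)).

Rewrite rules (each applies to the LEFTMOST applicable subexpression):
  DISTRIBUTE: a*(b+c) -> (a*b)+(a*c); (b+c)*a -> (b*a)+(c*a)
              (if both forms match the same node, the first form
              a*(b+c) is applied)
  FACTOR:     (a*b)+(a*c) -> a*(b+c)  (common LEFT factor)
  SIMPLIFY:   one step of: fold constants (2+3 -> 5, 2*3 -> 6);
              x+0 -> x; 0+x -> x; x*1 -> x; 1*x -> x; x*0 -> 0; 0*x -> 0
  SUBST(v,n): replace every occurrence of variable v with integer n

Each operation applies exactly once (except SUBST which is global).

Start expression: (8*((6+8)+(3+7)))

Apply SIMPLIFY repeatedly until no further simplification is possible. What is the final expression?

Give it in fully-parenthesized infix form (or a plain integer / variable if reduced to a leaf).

Answer: 192

Derivation:
Start: (8*((6+8)+(3+7)))
Step 1: at RL: (6+8) -> 14; overall: (8*((6+8)+(3+7))) -> (8*(14+(3+7)))
Step 2: at RR: (3+7) -> 10; overall: (8*(14+(3+7))) -> (8*(14+10))
Step 3: at R: (14+10) -> 24; overall: (8*(14+10)) -> (8*24)
Step 4: at root: (8*24) -> 192; overall: (8*24) -> 192
Fixed point: 192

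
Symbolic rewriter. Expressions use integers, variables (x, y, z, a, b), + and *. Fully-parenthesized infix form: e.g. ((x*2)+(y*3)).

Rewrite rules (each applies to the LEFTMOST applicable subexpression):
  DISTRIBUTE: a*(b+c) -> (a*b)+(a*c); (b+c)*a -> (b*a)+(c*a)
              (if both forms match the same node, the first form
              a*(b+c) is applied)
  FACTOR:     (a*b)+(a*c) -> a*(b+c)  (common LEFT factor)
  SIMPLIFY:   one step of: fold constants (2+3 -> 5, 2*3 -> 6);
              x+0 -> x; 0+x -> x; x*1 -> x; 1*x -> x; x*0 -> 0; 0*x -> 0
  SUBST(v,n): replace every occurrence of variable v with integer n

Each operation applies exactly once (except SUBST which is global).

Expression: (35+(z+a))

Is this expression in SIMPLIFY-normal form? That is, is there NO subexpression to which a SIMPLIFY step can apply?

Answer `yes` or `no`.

Answer: yes

Derivation:
Expression: (35+(z+a))
Scanning for simplifiable subexpressions (pre-order)...
  at root: (35+(z+a)) (not simplifiable)
  at R: (z+a) (not simplifiable)
Result: no simplifiable subexpression found -> normal form.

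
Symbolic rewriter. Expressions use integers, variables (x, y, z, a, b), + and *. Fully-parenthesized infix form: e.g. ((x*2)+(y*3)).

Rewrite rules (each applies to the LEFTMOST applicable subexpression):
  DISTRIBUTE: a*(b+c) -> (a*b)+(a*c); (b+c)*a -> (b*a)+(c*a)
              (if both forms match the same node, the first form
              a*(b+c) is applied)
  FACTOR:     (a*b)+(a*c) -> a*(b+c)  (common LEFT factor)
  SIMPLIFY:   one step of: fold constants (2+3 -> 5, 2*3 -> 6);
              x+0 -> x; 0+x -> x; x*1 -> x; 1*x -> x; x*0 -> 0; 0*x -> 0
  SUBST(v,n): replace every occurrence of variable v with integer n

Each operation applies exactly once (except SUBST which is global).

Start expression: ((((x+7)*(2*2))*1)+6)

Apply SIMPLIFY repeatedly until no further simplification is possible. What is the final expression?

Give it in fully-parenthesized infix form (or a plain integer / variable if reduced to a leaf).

Start: ((((x+7)*(2*2))*1)+6)
Step 1: at L: (((x+7)*(2*2))*1) -> ((x+7)*(2*2)); overall: ((((x+7)*(2*2))*1)+6) -> (((x+7)*(2*2))+6)
Step 2: at LR: (2*2) -> 4; overall: (((x+7)*(2*2))+6) -> (((x+7)*4)+6)
Fixed point: (((x+7)*4)+6)

Answer: (((x+7)*4)+6)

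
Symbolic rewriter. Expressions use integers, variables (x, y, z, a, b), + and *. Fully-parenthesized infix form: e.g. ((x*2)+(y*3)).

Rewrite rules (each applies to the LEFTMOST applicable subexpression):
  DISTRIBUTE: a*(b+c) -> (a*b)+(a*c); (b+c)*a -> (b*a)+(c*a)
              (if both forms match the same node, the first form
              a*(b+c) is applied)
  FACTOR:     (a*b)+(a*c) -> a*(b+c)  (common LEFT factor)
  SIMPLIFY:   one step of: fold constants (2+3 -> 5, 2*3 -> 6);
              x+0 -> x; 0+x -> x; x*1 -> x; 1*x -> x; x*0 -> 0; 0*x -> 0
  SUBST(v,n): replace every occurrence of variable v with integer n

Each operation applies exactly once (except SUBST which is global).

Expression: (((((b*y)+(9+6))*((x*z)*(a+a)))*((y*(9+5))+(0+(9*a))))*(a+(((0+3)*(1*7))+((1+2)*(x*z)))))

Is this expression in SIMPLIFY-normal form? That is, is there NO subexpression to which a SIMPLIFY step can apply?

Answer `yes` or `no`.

Answer: no

Derivation:
Expression: (((((b*y)+(9+6))*((x*z)*(a+a)))*((y*(9+5))+(0+(9*a))))*(a+(((0+3)*(1*7))+((1+2)*(x*z)))))
Scanning for simplifiable subexpressions (pre-order)...
  at root: (((((b*y)+(9+6))*((x*z)*(a+a)))*((y*(9+5))+(0+(9*a))))*(a+(((0+3)*(1*7))+((1+2)*(x*z))))) (not simplifiable)
  at L: ((((b*y)+(9+6))*((x*z)*(a+a)))*((y*(9+5))+(0+(9*a)))) (not simplifiable)
  at LL: (((b*y)+(9+6))*((x*z)*(a+a))) (not simplifiable)
  at LLL: ((b*y)+(9+6)) (not simplifiable)
  at LLLL: (b*y) (not simplifiable)
  at LLLR: (9+6) (SIMPLIFIABLE)
  at LLR: ((x*z)*(a+a)) (not simplifiable)
  at LLRL: (x*z) (not simplifiable)
  at LLRR: (a+a) (not simplifiable)
  at LR: ((y*(9+5))+(0+(9*a))) (not simplifiable)
  at LRL: (y*(9+5)) (not simplifiable)
  at LRLR: (9+5) (SIMPLIFIABLE)
  at LRR: (0+(9*a)) (SIMPLIFIABLE)
  at LRRR: (9*a) (not simplifiable)
  at R: (a+(((0+3)*(1*7))+((1+2)*(x*z)))) (not simplifiable)
  at RR: (((0+3)*(1*7))+((1+2)*(x*z))) (not simplifiable)
  at RRL: ((0+3)*(1*7)) (not simplifiable)
  at RRLL: (0+3) (SIMPLIFIABLE)
  at RRLR: (1*7) (SIMPLIFIABLE)
  at RRR: ((1+2)*(x*z)) (not simplifiable)
  at RRRL: (1+2) (SIMPLIFIABLE)
  at RRRR: (x*z) (not simplifiable)
Found simplifiable subexpr at path LLLR: (9+6)
One SIMPLIFY step would give: (((((b*y)+15)*((x*z)*(a+a)))*((y*(9+5))+(0+(9*a))))*(a+(((0+3)*(1*7))+((1+2)*(x*z)))))
-> NOT in normal form.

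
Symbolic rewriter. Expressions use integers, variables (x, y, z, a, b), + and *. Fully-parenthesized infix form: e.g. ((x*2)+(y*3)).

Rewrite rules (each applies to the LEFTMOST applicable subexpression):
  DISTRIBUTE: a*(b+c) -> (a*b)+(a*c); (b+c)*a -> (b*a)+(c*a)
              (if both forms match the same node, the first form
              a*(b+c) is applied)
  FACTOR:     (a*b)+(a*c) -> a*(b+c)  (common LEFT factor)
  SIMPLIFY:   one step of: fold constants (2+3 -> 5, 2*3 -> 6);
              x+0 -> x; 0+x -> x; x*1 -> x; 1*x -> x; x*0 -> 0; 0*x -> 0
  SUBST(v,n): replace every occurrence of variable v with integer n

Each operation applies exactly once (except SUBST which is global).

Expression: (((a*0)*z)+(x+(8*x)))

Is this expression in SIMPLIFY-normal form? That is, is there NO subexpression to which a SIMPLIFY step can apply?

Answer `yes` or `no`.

Answer: no

Derivation:
Expression: (((a*0)*z)+(x+(8*x)))
Scanning for simplifiable subexpressions (pre-order)...
  at root: (((a*0)*z)+(x+(8*x))) (not simplifiable)
  at L: ((a*0)*z) (not simplifiable)
  at LL: (a*0) (SIMPLIFIABLE)
  at R: (x+(8*x)) (not simplifiable)
  at RR: (8*x) (not simplifiable)
Found simplifiable subexpr at path LL: (a*0)
One SIMPLIFY step would give: ((0*z)+(x+(8*x)))
-> NOT in normal form.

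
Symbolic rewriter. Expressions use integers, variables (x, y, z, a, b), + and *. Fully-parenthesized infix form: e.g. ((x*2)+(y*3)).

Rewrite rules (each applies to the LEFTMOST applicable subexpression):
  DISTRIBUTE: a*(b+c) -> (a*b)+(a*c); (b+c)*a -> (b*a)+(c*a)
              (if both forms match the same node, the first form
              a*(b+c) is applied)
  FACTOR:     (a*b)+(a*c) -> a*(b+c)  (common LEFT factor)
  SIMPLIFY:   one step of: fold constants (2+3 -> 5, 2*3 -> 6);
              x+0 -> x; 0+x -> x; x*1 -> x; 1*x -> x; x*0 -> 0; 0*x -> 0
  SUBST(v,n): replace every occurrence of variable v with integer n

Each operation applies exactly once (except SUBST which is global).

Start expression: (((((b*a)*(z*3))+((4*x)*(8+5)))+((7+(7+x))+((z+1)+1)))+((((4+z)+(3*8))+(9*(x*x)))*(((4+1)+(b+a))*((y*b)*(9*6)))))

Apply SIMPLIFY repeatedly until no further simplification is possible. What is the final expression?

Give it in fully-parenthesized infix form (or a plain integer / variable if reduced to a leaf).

Start: (((((b*a)*(z*3))+((4*x)*(8+5)))+((7+(7+x))+((z+1)+1)))+((((4+z)+(3*8))+(9*(x*x)))*(((4+1)+(b+a))*((y*b)*(9*6)))))
Step 1: at LLRR: (8+5) -> 13; overall: (((((b*a)*(z*3))+((4*x)*(8+5)))+((7+(7+x))+((z+1)+1)))+((((4+z)+(3*8))+(9*(x*x)))*(((4+1)+(b+a))*((y*b)*(9*6))))) -> (((((b*a)*(z*3))+((4*x)*13))+((7+(7+x))+((z+1)+1)))+((((4+z)+(3*8))+(9*(x*x)))*(((4+1)+(b+a))*((y*b)*(9*6)))))
Step 2: at RLLR: (3*8) -> 24; overall: (((((b*a)*(z*3))+((4*x)*13))+((7+(7+x))+((z+1)+1)))+((((4+z)+(3*8))+(9*(x*x)))*(((4+1)+(b+a))*((y*b)*(9*6))))) -> (((((b*a)*(z*3))+((4*x)*13))+((7+(7+x))+((z+1)+1)))+((((4+z)+24)+(9*(x*x)))*(((4+1)+(b+a))*((y*b)*(9*6)))))
Step 3: at RRLL: (4+1) -> 5; overall: (((((b*a)*(z*3))+((4*x)*13))+((7+(7+x))+((z+1)+1)))+((((4+z)+24)+(9*(x*x)))*(((4+1)+(b+a))*((y*b)*(9*6))))) -> (((((b*a)*(z*3))+((4*x)*13))+((7+(7+x))+((z+1)+1)))+((((4+z)+24)+(9*(x*x)))*((5+(b+a))*((y*b)*(9*6)))))
Step 4: at RRRR: (9*6) -> 54; overall: (((((b*a)*(z*3))+((4*x)*13))+((7+(7+x))+((z+1)+1)))+((((4+z)+24)+(9*(x*x)))*((5+(b+a))*((y*b)*(9*6))))) -> (((((b*a)*(z*3))+((4*x)*13))+((7+(7+x))+((z+1)+1)))+((((4+z)+24)+(9*(x*x)))*((5+(b+a))*((y*b)*54))))
Fixed point: (((((b*a)*(z*3))+((4*x)*13))+((7+(7+x))+((z+1)+1)))+((((4+z)+24)+(9*(x*x)))*((5+(b+a))*((y*b)*54))))

Answer: (((((b*a)*(z*3))+((4*x)*13))+((7+(7+x))+((z+1)+1)))+((((4+z)+24)+(9*(x*x)))*((5+(b+a))*((y*b)*54))))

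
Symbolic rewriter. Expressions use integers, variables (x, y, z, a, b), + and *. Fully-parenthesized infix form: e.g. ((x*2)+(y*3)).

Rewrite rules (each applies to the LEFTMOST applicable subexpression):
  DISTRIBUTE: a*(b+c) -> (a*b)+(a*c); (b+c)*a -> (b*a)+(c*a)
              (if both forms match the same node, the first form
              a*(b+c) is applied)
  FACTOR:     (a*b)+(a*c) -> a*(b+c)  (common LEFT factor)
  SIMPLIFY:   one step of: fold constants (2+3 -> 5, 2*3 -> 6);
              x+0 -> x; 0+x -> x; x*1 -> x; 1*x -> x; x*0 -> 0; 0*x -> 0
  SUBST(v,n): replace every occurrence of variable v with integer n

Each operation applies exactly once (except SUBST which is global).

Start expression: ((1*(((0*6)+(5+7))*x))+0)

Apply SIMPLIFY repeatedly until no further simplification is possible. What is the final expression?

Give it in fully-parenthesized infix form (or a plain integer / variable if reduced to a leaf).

Start: ((1*(((0*6)+(5+7))*x))+0)
Step 1: at root: ((1*(((0*6)+(5+7))*x))+0) -> (1*(((0*6)+(5+7))*x)); overall: ((1*(((0*6)+(5+7))*x))+0) -> (1*(((0*6)+(5+7))*x))
Step 2: at root: (1*(((0*6)+(5+7))*x)) -> (((0*6)+(5+7))*x); overall: (1*(((0*6)+(5+7))*x)) -> (((0*6)+(5+7))*x)
Step 3: at LL: (0*6) -> 0; overall: (((0*6)+(5+7))*x) -> ((0+(5+7))*x)
Step 4: at L: (0+(5+7)) -> (5+7); overall: ((0+(5+7))*x) -> ((5+7)*x)
Step 5: at L: (5+7) -> 12; overall: ((5+7)*x) -> (12*x)
Fixed point: (12*x)

Answer: (12*x)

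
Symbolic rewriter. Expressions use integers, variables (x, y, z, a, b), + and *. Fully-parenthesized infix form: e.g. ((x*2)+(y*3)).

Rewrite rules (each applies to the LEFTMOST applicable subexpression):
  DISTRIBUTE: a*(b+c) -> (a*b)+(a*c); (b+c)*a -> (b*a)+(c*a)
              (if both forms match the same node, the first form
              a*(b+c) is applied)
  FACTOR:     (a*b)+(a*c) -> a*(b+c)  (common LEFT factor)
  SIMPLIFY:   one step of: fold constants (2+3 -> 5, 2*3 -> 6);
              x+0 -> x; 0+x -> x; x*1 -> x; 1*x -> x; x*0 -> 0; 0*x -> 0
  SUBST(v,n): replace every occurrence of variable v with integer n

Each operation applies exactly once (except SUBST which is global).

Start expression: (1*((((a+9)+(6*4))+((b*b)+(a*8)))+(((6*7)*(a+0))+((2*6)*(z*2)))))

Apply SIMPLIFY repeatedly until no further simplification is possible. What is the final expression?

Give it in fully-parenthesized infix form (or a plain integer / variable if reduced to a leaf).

Answer: ((((a+9)+24)+((b*b)+(a*8)))+((42*a)+(12*(z*2))))

Derivation:
Start: (1*((((a+9)+(6*4))+((b*b)+(a*8)))+(((6*7)*(a+0))+((2*6)*(z*2)))))
Step 1: at root: (1*((((a+9)+(6*4))+((b*b)+(a*8)))+(((6*7)*(a+0))+((2*6)*(z*2))))) -> ((((a+9)+(6*4))+((b*b)+(a*8)))+(((6*7)*(a+0))+((2*6)*(z*2)))); overall: (1*((((a+9)+(6*4))+((b*b)+(a*8)))+(((6*7)*(a+0))+((2*6)*(z*2))))) -> ((((a+9)+(6*4))+((b*b)+(a*8)))+(((6*7)*(a+0))+((2*6)*(z*2))))
Step 2: at LLR: (6*4) -> 24; overall: ((((a+9)+(6*4))+((b*b)+(a*8)))+(((6*7)*(a+0))+((2*6)*(z*2)))) -> ((((a+9)+24)+((b*b)+(a*8)))+(((6*7)*(a+0))+((2*6)*(z*2))))
Step 3: at RLL: (6*7) -> 42; overall: ((((a+9)+24)+((b*b)+(a*8)))+(((6*7)*(a+0))+((2*6)*(z*2)))) -> ((((a+9)+24)+((b*b)+(a*8)))+((42*(a+0))+((2*6)*(z*2))))
Step 4: at RLR: (a+0) -> a; overall: ((((a+9)+24)+((b*b)+(a*8)))+((42*(a+0))+((2*6)*(z*2)))) -> ((((a+9)+24)+((b*b)+(a*8)))+((42*a)+((2*6)*(z*2))))
Step 5: at RRL: (2*6) -> 12; overall: ((((a+9)+24)+((b*b)+(a*8)))+((42*a)+((2*6)*(z*2)))) -> ((((a+9)+24)+((b*b)+(a*8)))+((42*a)+(12*(z*2))))
Fixed point: ((((a+9)+24)+((b*b)+(a*8)))+((42*a)+(12*(z*2))))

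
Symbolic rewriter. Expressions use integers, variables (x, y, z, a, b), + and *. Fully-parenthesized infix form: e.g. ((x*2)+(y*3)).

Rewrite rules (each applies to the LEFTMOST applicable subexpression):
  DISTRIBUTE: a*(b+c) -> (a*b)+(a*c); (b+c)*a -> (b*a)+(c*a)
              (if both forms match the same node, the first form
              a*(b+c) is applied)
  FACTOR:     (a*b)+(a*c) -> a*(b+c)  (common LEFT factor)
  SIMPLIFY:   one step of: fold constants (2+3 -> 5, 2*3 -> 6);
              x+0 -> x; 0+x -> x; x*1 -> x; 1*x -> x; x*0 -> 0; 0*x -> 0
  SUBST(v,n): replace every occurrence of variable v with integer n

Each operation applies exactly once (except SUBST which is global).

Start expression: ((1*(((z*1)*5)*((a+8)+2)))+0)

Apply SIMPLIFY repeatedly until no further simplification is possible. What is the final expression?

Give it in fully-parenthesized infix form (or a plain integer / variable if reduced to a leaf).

Answer: ((z*5)*((a+8)+2))

Derivation:
Start: ((1*(((z*1)*5)*((a+8)+2)))+0)
Step 1: at root: ((1*(((z*1)*5)*((a+8)+2)))+0) -> (1*(((z*1)*5)*((a+8)+2))); overall: ((1*(((z*1)*5)*((a+8)+2)))+0) -> (1*(((z*1)*5)*((a+8)+2)))
Step 2: at root: (1*(((z*1)*5)*((a+8)+2))) -> (((z*1)*5)*((a+8)+2)); overall: (1*(((z*1)*5)*((a+8)+2))) -> (((z*1)*5)*((a+8)+2))
Step 3: at LL: (z*1) -> z; overall: (((z*1)*5)*((a+8)+2)) -> ((z*5)*((a+8)+2))
Fixed point: ((z*5)*((a+8)+2))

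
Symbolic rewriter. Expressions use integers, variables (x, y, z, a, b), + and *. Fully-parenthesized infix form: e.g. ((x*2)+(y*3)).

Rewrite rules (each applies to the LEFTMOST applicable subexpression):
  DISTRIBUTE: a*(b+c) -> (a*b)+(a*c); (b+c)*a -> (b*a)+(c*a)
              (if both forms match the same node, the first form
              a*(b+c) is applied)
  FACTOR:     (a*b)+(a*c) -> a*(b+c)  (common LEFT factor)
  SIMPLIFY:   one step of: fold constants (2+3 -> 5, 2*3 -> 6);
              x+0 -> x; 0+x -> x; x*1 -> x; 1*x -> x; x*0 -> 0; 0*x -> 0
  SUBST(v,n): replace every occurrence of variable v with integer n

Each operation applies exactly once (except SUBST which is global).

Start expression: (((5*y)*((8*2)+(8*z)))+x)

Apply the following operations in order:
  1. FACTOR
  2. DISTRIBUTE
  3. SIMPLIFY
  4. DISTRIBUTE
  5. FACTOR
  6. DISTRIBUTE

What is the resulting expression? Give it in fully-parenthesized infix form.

Start: (((5*y)*((8*2)+(8*z)))+x)
Apply FACTOR at LR (target: ((8*2)+(8*z))): (((5*y)*((8*2)+(8*z)))+x) -> (((5*y)*(8*(2+z)))+x)
Apply DISTRIBUTE at LR (target: (8*(2+z))): (((5*y)*(8*(2+z)))+x) -> (((5*y)*((8*2)+(8*z)))+x)
Apply SIMPLIFY at LRL (target: (8*2)): (((5*y)*((8*2)+(8*z)))+x) -> (((5*y)*(16+(8*z)))+x)
Apply DISTRIBUTE at L (target: ((5*y)*(16+(8*z)))): (((5*y)*(16+(8*z)))+x) -> ((((5*y)*16)+((5*y)*(8*z)))+x)
Apply FACTOR at L (target: (((5*y)*16)+((5*y)*(8*z)))): ((((5*y)*16)+((5*y)*(8*z)))+x) -> (((5*y)*(16+(8*z)))+x)
Apply DISTRIBUTE at L (target: ((5*y)*(16+(8*z)))): (((5*y)*(16+(8*z)))+x) -> ((((5*y)*16)+((5*y)*(8*z)))+x)

Answer: ((((5*y)*16)+((5*y)*(8*z)))+x)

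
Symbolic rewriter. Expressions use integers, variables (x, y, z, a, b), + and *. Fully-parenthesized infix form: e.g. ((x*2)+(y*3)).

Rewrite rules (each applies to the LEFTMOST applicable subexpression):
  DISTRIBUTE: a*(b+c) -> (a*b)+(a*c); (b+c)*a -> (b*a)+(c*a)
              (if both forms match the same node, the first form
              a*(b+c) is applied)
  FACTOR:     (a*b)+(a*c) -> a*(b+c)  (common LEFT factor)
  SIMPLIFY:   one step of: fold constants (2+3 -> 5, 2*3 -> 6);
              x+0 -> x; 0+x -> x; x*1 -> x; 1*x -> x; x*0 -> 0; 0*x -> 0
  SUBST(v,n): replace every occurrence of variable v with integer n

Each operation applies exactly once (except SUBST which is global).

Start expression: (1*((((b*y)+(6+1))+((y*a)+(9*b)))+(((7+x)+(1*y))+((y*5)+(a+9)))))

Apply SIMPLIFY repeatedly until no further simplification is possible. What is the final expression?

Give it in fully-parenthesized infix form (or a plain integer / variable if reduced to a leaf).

Start: (1*((((b*y)+(6+1))+((y*a)+(9*b)))+(((7+x)+(1*y))+((y*5)+(a+9)))))
Step 1: at root: (1*((((b*y)+(6+1))+((y*a)+(9*b)))+(((7+x)+(1*y))+((y*5)+(a+9))))) -> ((((b*y)+(6+1))+((y*a)+(9*b)))+(((7+x)+(1*y))+((y*5)+(a+9)))); overall: (1*((((b*y)+(6+1))+((y*a)+(9*b)))+(((7+x)+(1*y))+((y*5)+(a+9))))) -> ((((b*y)+(6+1))+((y*a)+(9*b)))+(((7+x)+(1*y))+((y*5)+(a+9))))
Step 2: at LLR: (6+1) -> 7; overall: ((((b*y)+(6+1))+((y*a)+(9*b)))+(((7+x)+(1*y))+((y*5)+(a+9)))) -> ((((b*y)+7)+((y*a)+(9*b)))+(((7+x)+(1*y))+((y*5)+(a+9))))
Step 3: at RLR: (1*y) -> y; overall: ((((b*y)+7)+((y*a)+(9*b)))+(((7+x)+(1*y))+((y*5)+(a+9)))) -> ((((b*y)+7)+((y*a)+(9*b)))+(((7+x)+y)+((y*5)+(a+9))))
Fixed point: ((((b*y)+7)+((y*a)+(9*b)))+(((7+x)+y)+((y*5)+(a+9))))

Answer: ((((b*y)+7)+((y*a)+(9*b)))+(((7+x)+y)+((y*5)+(a+9))))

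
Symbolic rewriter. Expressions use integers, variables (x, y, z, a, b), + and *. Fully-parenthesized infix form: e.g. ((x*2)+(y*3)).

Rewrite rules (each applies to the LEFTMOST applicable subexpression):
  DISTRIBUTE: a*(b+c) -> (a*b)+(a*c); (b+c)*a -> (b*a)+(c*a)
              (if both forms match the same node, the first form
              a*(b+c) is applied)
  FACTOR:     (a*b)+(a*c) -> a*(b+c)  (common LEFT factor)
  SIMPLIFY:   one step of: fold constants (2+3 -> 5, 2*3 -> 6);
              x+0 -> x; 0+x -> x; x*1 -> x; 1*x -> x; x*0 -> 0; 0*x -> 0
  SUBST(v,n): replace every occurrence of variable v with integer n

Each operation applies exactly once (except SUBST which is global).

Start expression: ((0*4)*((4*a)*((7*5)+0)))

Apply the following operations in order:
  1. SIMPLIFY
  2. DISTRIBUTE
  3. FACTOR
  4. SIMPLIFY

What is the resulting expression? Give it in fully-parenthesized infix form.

Start: ((0*4)*((4*a)*((7*5)+0)))
Apply SIMPLIFY at L (target: (0*4)): ((0*4)*((4*a)*((7*5)+0))) -> (0*((4*a)*((7*5)+0)))
Apply DISTRIBUTE at R (target: ((4*a)*((7*5)+0))): (0*((4*a)*((7*5)+0))) -> (0*(((4*a)*(7*5))+((4*a)*0)))
Apply FACTOR at R (target: (((4*a)*(7*5))+((4*a)*0))): (0*(((4*a)*(7*5))+((4*a)*0))) -> (0*((4*a)*((7*5)+0)))
Apply SIMPLIFY at root (target: (0*((4*a)*((7*5)+0)))): (0*((4*a)*((7*5)+0))) -> 0

Answer: 0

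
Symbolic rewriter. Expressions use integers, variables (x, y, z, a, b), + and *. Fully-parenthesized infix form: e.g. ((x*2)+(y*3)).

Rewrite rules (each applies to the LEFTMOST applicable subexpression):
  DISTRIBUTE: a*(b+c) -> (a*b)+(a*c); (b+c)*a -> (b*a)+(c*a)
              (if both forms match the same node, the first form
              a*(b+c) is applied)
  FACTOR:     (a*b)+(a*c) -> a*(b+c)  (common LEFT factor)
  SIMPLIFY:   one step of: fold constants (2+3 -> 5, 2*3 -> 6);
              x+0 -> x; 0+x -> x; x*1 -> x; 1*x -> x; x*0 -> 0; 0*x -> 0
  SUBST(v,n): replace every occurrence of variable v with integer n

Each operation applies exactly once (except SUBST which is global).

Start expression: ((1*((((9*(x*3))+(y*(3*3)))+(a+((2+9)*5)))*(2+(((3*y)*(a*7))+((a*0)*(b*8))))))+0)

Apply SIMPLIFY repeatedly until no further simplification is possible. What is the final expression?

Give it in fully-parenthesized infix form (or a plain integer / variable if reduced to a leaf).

Answer: ((((9*(x*3))+(y*9))+(a+55))*(2+((3*y)*(a*7))))

Derivation:
Start: ((1*((((9*(x*3))+(y*(3*3)))+(a+((2+9)*5)))*(2+(((3*y)*(a*7))+((a*0)*(b*8))))))+0)
Step 1: at root: ((1*((((9*(x*3))+(y*(3*3)))+(a+((2+9)*5)))*(2+(((3*y)*(a*7))+((a*0)*(b*8))))))+0) -> (1*((((9*(x*3))+(y*(3*3)))+(a+((2+9)*5)))*(2+(((3*y)*(a*7))+((a*0)*(b*8)))))); overall: ((1*((((9*(x*3))+(y*(3*3)))+(a+((2+9)*5)))*(2+(((3*y)*(a*7))+((a*0)*(b*8))))))+0) -> (1*((((9*(x*3))+(y*(3*3)))+(a+((2+9)*5)))*(2+(((3*y)*(a*7))+((a*0)*(b*8))))))
Step 2: at root: (1*((((9*(x*3))+(y*(3*3)))+(a+((2+9)*5)))*(2+(((3*y)*(a*7))+((a*0)*(b*8)))))) -> ((((9*(x*3))+(y*(3*3)))+(a+((2+9)*5)))*(2+(((3*y)*(a*7))+((a*0)*(b*8))))); overall: (1*((((9*(x*3))+(y*(3*3)))+(a+((2+9)*5)))*(2+(((3*y)*(a*7))+((a*0)*(b*8)))))) -> ((((9*(x*3))+(y*(3*3)))+(a+((2+9)*5)))*(2+(((3*y)*(a*7))+((a*0)*(b*8)))))
Step 3: at LLRR: (3*3) -> 9; overall: ((((9*(x*3))+(y*(3*3)))+(a+((2+9)*5)))*(2+(((3*y)*(a*7))+((a*0)*(b*8))))) -> ((((9*(x*3))+(y*9))+(a+((2+9)*5)))*(2+(((3*y)*(a*7))+((a*0)*(b*8)))))
Step 4: at LRRL: (2+9) -> 11; overall: ((((9*(x*3))+(y*9))+(a+((2+9)*5)))*(2+(((3*y)*(a*7))+((a*0)*(b*8))))) -> ((((9*(x*3))+(y*9))+(a+(11*5)))*(2+(((3*y)*(a*7))+((a*0)*(b*8)))))
Step 5: at LRR: (11*5) -> 55; overall: ((((9*(x*3))+(y*9))+(a+(11*5)))*(2+(((3*y)*(a*7))+((a*0)*(b*8))))) -> ((((9*(x*3))+(y*9))+(a+55))*(2+(((3*y)*(a*7))+((a*0)*(b*8)))))
Step 6: at RRRL: (a*0) -> 0; overall: ((((9*(x*3))+(y*9))+(a+55))*(2+(((3*y)*(a*7))+((a*0)*(b*8))))) -> ((((9*(x*3))+(y*9))+(a+55))*(2+(((3*y)*(a*7))+(0*(b*8)))))
Step 7: at RRR: (0*(b*8)) -> 0; overall: ((((9*(x*3))+(y*9))+(a+55))*(2+(((3*y)*(a*7))+(0*(b*8))))) -> ((((9*(x*3))+(y*9))+(a+55))*(2+(((3*y)*(a*7))+0)))
Step 8: at RR: (((3*y)*(a*7))+0) -> ((3*y)*(a*7)); overall: ((((9*(x*3))+(y*9))+(a+55))*(2+(((3*y)*(a*7))+0))) -> ((((9*(x*3))+(y*9))+(a+55))*(2+((3*y)*(a*7))))
Fixed point: ((((9*(x*3))+(y*9))+(a+55))*(2+((3*y)*(a*7))))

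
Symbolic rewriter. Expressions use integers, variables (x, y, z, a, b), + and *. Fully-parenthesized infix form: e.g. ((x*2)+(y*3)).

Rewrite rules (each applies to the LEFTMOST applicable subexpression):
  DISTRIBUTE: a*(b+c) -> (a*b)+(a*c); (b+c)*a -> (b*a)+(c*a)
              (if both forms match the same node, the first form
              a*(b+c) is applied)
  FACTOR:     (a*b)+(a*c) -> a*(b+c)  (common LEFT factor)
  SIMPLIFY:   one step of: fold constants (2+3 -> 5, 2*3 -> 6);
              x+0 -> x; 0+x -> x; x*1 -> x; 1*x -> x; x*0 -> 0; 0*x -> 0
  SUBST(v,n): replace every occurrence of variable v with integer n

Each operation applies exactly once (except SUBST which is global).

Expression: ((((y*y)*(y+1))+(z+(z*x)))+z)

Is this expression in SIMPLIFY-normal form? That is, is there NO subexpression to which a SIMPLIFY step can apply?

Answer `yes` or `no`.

Expression: ((((y*y)*(y+1))+(z+(z*x)))+z)
Scanning for simplifiable subexpressions (pre-order)...
  at root: ((((y*y)*(y+1))+(z+(z*x)))+z) (not simplifiable)
  at L: (((y*y)*(y+1))+(z+(z*x))) (not simplifiable)
  at LL: ((y*y)*(y+1)) (not simplifiable)
  at LLL: (y*y) (not simplifiable)
  at LLR: (y+1) (not simplifiable)
  at LR: (z+(z*x)) (not simplifiable)
  at LRR: (z*x) (not simplifiable)
Result: no simplifiable subexpression found -> normal form.

Answer: yes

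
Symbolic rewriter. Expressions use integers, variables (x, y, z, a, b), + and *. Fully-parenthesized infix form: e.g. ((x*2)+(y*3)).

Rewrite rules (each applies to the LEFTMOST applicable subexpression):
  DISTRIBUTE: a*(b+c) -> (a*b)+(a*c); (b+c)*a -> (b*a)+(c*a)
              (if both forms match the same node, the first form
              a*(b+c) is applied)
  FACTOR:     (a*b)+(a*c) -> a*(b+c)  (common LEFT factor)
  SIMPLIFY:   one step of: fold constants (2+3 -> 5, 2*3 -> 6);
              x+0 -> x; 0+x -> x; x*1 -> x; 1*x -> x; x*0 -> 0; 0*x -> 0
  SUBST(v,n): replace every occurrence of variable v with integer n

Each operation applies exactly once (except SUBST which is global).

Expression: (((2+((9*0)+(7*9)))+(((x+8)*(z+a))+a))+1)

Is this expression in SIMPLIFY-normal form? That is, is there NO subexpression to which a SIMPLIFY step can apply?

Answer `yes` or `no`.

Answer: no

Derivation:
Expression: (((2+((9*0)+(7*9)))+(((x+8)*(z+a))+a))+1)
Scanning for simplifiable subexpressions (pre-order)...
  at root: (((2+((9*0)+(7*9)))+(((x+8)*(z+a))+a))+1) (not simplifiable)
  at L: ((2+((9*0)+(7*9)))+(((x+8)*(z+a))+a)) (not simplifiable)
  at LL: (2+((9*0)+(7*9))) (not simplifiable)
  at LLR: ((9*0)+(7*9)) (not simplifiable)
  at LLRL: (9*0) (SIMPLIFIABLE)
  at LLRR: (7*9) (SIMPLIFIABLE)
  at LR: (((x+8)*(z+a))+a) (not simplifiable)
  at LRL: ((x+8)*(z+a)) (not simplifiable)
  at LRLL: (x+8) (not simplifiable)
  at LRLR: (z+a) (not simplifiable)
Found simplifiable subexpr at path LLRL: (9*0)
One SIMPLIFY step would give: (((2+(0+(7*9)))+(((x+8)*(z+a))+a))+1)
-> NOT in normal form.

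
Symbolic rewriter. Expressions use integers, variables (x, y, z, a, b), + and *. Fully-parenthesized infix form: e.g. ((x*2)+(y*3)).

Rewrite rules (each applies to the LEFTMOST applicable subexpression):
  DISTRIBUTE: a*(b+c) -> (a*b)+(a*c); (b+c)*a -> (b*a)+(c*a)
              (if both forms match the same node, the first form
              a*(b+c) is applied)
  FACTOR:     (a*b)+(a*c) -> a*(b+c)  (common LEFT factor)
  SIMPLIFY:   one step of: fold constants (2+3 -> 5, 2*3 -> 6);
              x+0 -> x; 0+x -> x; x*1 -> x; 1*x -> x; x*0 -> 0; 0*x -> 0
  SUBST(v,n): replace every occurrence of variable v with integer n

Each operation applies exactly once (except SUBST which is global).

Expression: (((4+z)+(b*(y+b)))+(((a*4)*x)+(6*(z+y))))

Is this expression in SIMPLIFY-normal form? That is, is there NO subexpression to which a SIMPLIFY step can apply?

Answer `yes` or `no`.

Answer: yes

Derivation:
Expression: (((4+z)+(b*(y+b)))+(((a*4)*x)+(6*(z+y))))
Scanning for simplifiable subexpressions (pre-order)...
  at root: (((4+z)+(b*(y+b)))+(((a*4)*x)+(6*(z+y)))) (not simplifiable)
  at L: ((4+z)+(b*(y+b))) (not simplifiable)
  at LL: (4+z) (not simplifiable)
  at LR: (b*(y+b)) (not simplifiable)
  at LRR: (y+b) (not simplifiable)
  at R: (((a*4)*x)+(6*(z+y))) (not simplifiable)
  at RL: ((a*4)*x) (not simplifiable)
  at RLL: (a*4) (not simplifiable)
  at RR: (6*(z+y)) (not simplifiable)
  at RRR: (z+y) (not simplifiable)
Result: no simplifiable subexpression found -> normal form.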